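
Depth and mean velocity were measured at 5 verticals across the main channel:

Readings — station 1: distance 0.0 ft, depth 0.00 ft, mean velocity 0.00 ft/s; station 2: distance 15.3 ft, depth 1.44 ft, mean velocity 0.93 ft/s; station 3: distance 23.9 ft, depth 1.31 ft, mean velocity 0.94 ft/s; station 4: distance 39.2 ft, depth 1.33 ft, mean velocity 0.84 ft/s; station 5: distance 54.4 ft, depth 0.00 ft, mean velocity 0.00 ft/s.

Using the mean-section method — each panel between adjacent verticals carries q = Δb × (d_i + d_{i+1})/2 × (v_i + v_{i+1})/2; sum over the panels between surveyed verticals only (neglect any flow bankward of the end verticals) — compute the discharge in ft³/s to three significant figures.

38.4 ft³/s

Panel 1-2: Δb = 15.3 ft, d̄ = (0.00+1.44)/2 = 0.72, v̄ = (0.00+0.93)/2 = 0.465 → q = 15.3×0.72×0.465 = 5.122 ft³/s
Panel 2-3: Δb = 8.6 ft, d̄ = (1.44+1.31)/2 = 1.375, v̄ = (0.93+0.94)/2 = 0.935 → q = 8.6×1.375×0.935 = 11.06 ft³/s
Panel 3-4: Δb = 15.3 ft, d̄ = (1.31+1.33)/2 = 1.32, v̄ = (0.94+0.84)/2 = 0.89 → q = 15.3×1.32×0.89 = 17.97 ft³/s
Panel 4-5: Δb = 15.2 ft, d̄ = (1.33+0.00)/2 = 0.665, v̄ = (0.84+0.00)/2 = 0.42 → q = 15.2×0.665×0.42 = 4.245 ft³/s
Q = Σ q = 38.40 ft³/s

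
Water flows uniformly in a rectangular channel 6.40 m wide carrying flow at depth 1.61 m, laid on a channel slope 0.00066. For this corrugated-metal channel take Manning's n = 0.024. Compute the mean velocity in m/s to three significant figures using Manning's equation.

1.12 m/s

A = b·y = 6.40 × 1.61 = 10.30 m²
P = b + 2y = 6.40 + 2×1.61 = 9.620 m
R = A/P = 10.30/9.620 = 1.071 m
Q = (1/n)·A·R^(2/3)·S^(1/2) = (1/0.024) × 10.30 × 1.071^(2/3) × 0.00066^(1/2) = 11.55 m³/s
V = Q/A = 11.55/10.30 = 1.121 m/s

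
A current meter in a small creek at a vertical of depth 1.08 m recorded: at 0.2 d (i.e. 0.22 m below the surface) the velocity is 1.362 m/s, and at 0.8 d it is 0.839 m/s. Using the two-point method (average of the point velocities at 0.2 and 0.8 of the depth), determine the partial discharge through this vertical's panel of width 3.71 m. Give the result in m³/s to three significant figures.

4.41 m³/s

v̄ = (1.362 + 0.839) / 2 = 1.101 m/s
q = v̄ × d × w = 1.101 × 1.08 × 3.71 = 4.409 m³/s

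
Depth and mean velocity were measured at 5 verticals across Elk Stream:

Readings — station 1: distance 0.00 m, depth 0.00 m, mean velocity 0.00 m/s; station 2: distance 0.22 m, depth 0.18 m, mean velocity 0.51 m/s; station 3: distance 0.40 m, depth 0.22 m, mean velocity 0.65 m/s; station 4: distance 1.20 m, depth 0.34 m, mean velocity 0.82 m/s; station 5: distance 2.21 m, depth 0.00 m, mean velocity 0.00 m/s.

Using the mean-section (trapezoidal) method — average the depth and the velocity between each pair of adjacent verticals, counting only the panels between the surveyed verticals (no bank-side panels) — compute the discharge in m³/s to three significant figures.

0.261 m³/s

Panel 1-2: Δb = 0.22 m, d̄ = (0.00+0.18)/2 = 0.09, v̄ = (0.00+0.51)/2 = 0.255 → q = 0.22×0.09×0.255 = 0.005049 m³/s
Panel 2-3: Δb = 0.18 m, d̄ = (0.18+0.22)/2 = 0.2, v̄ = (0.51+0.65)/2 = 0.58 → q = 0.18×0.2×0.58 = 0.02088 m³/s
Panel 3-4: Δb = 0.8 m, d̄ = (0.22+0.34)/2 = 0.28, v̄ = (0.65+0.82)/2 = 0.735 → q = 0.8×0.28×0.735 = 0.1646 m³/s
Panel 4-5: Δb = 1.01 m, d̄ = (0.34+0.00)/2 = 0.17, v̄ = (0.82+0.00)/2 = 0.41 → q = 1.01×0.17×0.41 = 0.07040 m³/s
Q = Σ q = 0.2610 m³/s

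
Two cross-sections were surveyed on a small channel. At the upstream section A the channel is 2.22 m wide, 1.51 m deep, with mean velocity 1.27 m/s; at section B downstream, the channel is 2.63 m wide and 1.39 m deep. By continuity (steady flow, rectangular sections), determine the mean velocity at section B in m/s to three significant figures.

Q = A₁V₁ = (2.22×1.51) × 1.27 = 4.257 m³/s
A₂ = 2.63 × 1.39 = 3.656 m²
V₂ = Q/A₂ = 4.257/3.656 = 1.165 m/s

1.16 m/s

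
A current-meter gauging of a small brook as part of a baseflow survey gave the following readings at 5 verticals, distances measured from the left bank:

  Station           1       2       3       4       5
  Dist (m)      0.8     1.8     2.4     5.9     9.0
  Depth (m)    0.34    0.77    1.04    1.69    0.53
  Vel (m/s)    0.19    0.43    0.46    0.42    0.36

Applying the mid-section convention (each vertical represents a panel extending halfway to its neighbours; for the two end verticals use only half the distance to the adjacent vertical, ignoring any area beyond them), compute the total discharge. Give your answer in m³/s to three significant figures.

w_1 = (1.8 − 0.8)/2 = 0.5 m; q_1 = 0.19 × 0.34 × 0.5 = 0.03230 m³/s
w_2 = (2.4 − 0.8)/2 = 0.8 m; q_2 = 0.43 × 0.77 × 0.8 = 0.2649 m³/s
w_3 = (5.9 − 1.8)/2 = 2.05 m; q_3 = 0.46 × 1.04 × 2.05 = 0.9807 m³/s
w_4 = (9.0 − 2.4)/2 = 3.3 m; q_4 = 0.42 × 1.69 × 3.3 = 2.342 m³/s
w_5 = (9.0 − 5.9)/2 = 1.55 m; q_5 = 0.36 × 0.53 × 1.55 = 0.2957 m³/s
Q = Σ qᵢ = 3.916 m³/s

3.92 m³/s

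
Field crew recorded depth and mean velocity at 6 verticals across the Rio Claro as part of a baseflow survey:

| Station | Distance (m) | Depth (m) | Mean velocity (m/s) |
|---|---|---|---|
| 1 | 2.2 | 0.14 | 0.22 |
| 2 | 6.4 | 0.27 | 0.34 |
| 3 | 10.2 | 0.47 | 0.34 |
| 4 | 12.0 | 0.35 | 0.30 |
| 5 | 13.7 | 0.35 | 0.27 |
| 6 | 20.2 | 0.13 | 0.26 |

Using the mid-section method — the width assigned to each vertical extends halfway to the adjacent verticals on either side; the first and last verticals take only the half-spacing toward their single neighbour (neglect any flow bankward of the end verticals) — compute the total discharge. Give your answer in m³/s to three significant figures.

w_1 = (6.4 − 2.2)/2 = 2.1 m; q_1 = 0.22 × 0.14 × 2.1 = 0.06468 m³/s
w_2 = (10.2 − 2.2)/2 = 4 m; q_2 = 0.34 × 0.27 × 4 = 0.3672 m³/s
w_3 = (12.0 − 6.4)/2 = 2.8 m; q_3 = 0.34 × 0.47 × 2.8 = 0.4474 m³/s
w_4 = (13.7 − 10.2)/2 = 1.75 m; q_4 = 0.30 × 0.35 × 1.75 = 0.1838 m³/s
w_5 = (20.2 − 12.0)/2 = 4.1 m; q_5 = 0.27 × 0.35 × 4.1 = 0.3875 m³/s
w_6 = (20.2 − 13.7)/2 = 3.25 m; q_6 = 0.26 × 0.13 × 3.25 = 0.1099 m³/s
Q = Σ qᵢ = 1.560 m³/s

1.56 m³/s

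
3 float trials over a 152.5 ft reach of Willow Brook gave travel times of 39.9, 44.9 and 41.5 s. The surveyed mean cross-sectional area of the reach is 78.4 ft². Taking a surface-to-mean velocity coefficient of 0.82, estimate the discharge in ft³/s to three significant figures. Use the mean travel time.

233 ft³/s

t̄ = (39.9 + 44.9 + 41.5) / 3 = 42.1 s
v_surface = L / t̄ = 152.5 / 42.1 = 3.622 ft/s
v_mean = 0.82 × 3.622 = 2.970 ft/s
Q = A × v_mean = 78.4 × 2.970 = 232.9 ft³/s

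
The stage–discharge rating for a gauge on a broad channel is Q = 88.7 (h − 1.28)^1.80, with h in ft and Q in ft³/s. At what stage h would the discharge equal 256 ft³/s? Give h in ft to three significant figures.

h − h₀ = (Q/C)^(1/b) = (256/88.7)^(1/1.80) = 1.802 ft
h = 1.28 + 1.802 = 3.082 ft

3.08 ft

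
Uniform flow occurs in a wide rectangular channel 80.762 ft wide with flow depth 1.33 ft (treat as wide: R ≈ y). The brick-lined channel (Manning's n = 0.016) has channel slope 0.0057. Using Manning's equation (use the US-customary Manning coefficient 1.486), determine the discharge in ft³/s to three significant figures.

911 ft³/s

A = b·y = 80.762 × 1.33 = 107.4 ft²
Wide channel: R ≈ y = 1.33 ft
Q = (1.486/n)·A·R^(2/3)·S^(1/2) = (1.486/0.016) × 107.4 × 1.330^(2/3) × 0.0057^(1/2) = 910.9 ft³/s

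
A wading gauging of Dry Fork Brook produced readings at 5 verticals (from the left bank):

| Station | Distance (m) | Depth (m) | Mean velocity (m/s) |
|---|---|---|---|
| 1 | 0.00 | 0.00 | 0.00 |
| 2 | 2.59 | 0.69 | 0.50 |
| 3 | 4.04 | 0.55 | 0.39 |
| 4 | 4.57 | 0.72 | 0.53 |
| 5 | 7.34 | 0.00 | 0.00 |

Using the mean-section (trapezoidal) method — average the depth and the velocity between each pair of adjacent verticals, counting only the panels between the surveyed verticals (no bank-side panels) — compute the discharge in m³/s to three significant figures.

1.04 m³/s

Panel 1-2: Δb = 2.59 m, d̄ = (0.00+0.69)/2 = 0.345, v̄ = (0.00+0.50)/2 = 0.25 → q = 2.59×0.345×0.25 = 0.2234 m³/s
Panel 2-3: Δb = 1.45 m, d̄ = (0.69+0.55)/2 = 0.62, v̄ = (0.50+0.39)/2 = 0.445 → q = 1.45×0.62×0.445 = 0.4001 m³/s
Panel 3-4: Δb = 0.53 m, d̄ = (0.55+0.72)/2 = 0.635, v̄ = (0.39+0.53)/2 = 0.46 → q = 0.53×0.635×0.46 = 0.1548 m³/s
Panel 4-5: Δb = 2.77 m, d̄ = (0.72+0.00)/2 = 0.36, v̄ = (0.53+0.00)/2 = 0.265 → q = 2.77×0.36×0.265 = 0.2643 m³/s
Q = Σ q = 1.043 m³/s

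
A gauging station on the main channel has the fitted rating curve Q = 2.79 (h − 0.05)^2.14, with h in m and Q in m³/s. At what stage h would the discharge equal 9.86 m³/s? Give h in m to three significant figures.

h − h₀ = (Q/C)^(1/b) = (9.86/2.79)^(1/2.14) = 1.804 m
h = 0.05 + 1.804 = 1.854 m

1.85 m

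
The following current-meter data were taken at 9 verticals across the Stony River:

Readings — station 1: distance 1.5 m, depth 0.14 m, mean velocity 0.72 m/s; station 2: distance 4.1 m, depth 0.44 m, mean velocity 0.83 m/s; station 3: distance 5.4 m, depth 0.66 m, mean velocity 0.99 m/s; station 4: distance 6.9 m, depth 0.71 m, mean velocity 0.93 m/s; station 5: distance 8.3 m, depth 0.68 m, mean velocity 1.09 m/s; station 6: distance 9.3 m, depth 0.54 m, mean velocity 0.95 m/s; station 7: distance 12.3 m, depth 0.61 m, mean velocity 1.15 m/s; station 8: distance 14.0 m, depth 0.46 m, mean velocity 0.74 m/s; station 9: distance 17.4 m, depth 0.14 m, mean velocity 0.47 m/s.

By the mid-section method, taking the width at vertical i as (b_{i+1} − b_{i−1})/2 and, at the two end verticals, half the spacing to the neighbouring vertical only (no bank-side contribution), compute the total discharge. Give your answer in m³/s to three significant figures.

7.26 m³/s

w_1 = (4.1 − 1.5)/2 = 1.3 m; q_1 = 0.72 × 0.14 × 1.3 = 0.1310 m³/s
w_2 = (5.4 − 1.5)/2 = 1.95 m; q_2 = 0.83 × 0.44 × 1.95 = 0.7121 m³/s
w_3 = (6.9 − 4.1)/2 = 1.4 m; q_3 = 0.99 × 0.66 × 1.4 = 0.9148 m³/s
w_4 = (8.3 − 5.4)/2 = 1.45 m; q_4 = 0.93 × 0.71 × 1.45 = 0.9574 m³/s
w_5 = (9.3 − 6.9)/2 = 1.2 m; q_5 = 1.09 × 0.68 × 1.2 = 0.8894 m³/s
w_6 = (12.3 − 8.3)/2 = 2 m; q_6 = 0.95 × 0.54 × 2 = 1.026 m³/s
w_7 = (14.0 − 9.3)/2 = 2.35 m; q_7 = 1.15 × 0.61 × 2.35 = 1.649 m³/s
w_8 = (17.4 − 12.3)/2 = 2.55 m; q_8 = 0.74 × 0.46 × 2.55 = 0.8680 m³/s
w_9 = (17.4 − 14.0)/2 = 1.7 m; q_9 = 0.47 × 0.14 × 1.7 = 0.1119 m³/s
Q = Σ qᵢ = 7.259 m³/s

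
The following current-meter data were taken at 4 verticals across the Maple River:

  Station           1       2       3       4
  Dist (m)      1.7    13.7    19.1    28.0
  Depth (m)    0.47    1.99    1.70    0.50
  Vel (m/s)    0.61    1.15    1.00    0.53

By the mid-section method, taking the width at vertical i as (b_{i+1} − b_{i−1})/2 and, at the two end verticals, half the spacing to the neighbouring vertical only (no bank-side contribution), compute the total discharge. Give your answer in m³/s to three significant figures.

35.0 m³/s

w_1 = (13.7 − 1.7)/2 = 6 m; q_1 = 0.61 × 0.47 × 6 = 1.720 m³/s
w_2 = (19.1 − 1.7)/2 = 8.7 m; q_2 = 1.15 × 1.99 × 8.7 = 19.91 m³/s
w_3 = (28.0 − 13.7)/2 = 7.15 m; q_3 = 1.00 × 1.70 × 7.15 = 12.16 m³/s
w_4 = (28.0 − 19.1)/2 = 4.45 m; q_4 = 0.53 × 0.50 × 4.45 = 1.179 m³/s
Q = Σ qᵢ = 34.96 m³/s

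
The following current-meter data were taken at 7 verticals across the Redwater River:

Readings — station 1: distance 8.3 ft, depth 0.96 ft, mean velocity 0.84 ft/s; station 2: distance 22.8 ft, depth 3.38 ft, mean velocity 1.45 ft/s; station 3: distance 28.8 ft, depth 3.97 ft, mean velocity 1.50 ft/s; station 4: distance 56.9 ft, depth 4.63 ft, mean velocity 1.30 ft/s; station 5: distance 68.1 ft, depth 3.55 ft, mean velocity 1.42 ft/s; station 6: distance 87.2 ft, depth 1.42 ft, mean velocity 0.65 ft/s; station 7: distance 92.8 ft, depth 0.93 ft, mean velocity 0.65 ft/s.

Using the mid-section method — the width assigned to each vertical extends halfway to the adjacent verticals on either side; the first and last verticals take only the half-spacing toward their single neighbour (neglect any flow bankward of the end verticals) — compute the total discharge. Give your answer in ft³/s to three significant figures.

365 ft³/s

w_1 = (22.8 − 8.3)/2 = 7.25 ft; q_1 = 0.84 × 0.96 × 7.25 = 5.846 ft³/s
w_2 = (28.8 − 8.3)/2 = 10.25 ft; q_2 = 1.45 × 3.38 × 10.25 = 50.24 ft³/s
w_3 = (56.9 − 22.8)/2 = 17.05 ft; q_3 = 1.50 × 3.97 × 17.05 = 101.5 ft³/s
w_4 = (68.1 − 28.8)/2 = 19.65 ft; q_4 = 1.30 × 4.63 × 19.65 = 118.3 ft³/s
w_5 = (87.2 − 56.9)/2 = 15.15 ft; q_5 = 1.42 × 3.55 × 15.15 = 76.37 ft³/s
w_6 = (92.8 − 68.1)/2 = 12.35 ft; q_6 = 0.65 × 1.42 × 12.35 = 11.40 ft³/s
w_7 = (92.8 − 87.2)/2 = 2.8 ft; q_7 = 0.65 × 0.93 × 2.8 = 1.693 ft³/s
Q = Σ qᵢ = 365.4 ft³/s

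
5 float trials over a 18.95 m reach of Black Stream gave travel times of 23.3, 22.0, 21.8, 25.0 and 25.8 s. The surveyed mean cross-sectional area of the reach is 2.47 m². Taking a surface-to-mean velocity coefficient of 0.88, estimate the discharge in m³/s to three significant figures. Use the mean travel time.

t̄ = (23.3 + 22.0 + 21.8 + 25.0 + 25.8) / 5 = 23.58 s
v_surface = L / t̄ = 18.95 / 23.58 = 0.8036 m/s
v_mean = 0.88 × 0.8036 = 0.7072 m/s
Q = A × v_mean = 2.47 × 0.7072 = 1.747 m³/s

1.75 m³/s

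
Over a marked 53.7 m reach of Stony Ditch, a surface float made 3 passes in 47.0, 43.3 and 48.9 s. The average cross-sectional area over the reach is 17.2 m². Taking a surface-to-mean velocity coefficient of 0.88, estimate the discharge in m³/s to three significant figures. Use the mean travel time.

17.5 m³/s

t̄ = (47.0 + 43.3 + 48.9) / 3 = 46.4 s
v_surface = L / t̄ = 53.7 / 46.4 = 1.157 m/s
v_mean = 0.88 × 1.157 = 1.018 m/s
Q = A × v_mean = 17.2 × 1.018 = 17.52 m³/s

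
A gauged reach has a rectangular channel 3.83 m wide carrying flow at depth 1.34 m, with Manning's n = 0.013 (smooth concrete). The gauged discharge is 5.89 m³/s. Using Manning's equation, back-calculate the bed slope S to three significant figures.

A = b·y = 3.83 × 1.34 = 5.132 m²
P = b + 2y = 3.83 + 2×1.34 = 6.510 m
R = A/P = 5.132/6.510 = 0.7884 m
S = (Q·n / (1·A·R^(2/3)))² = (5.89×0.013 / (1×5.132×0.8534))² = 0.0003056

0.000306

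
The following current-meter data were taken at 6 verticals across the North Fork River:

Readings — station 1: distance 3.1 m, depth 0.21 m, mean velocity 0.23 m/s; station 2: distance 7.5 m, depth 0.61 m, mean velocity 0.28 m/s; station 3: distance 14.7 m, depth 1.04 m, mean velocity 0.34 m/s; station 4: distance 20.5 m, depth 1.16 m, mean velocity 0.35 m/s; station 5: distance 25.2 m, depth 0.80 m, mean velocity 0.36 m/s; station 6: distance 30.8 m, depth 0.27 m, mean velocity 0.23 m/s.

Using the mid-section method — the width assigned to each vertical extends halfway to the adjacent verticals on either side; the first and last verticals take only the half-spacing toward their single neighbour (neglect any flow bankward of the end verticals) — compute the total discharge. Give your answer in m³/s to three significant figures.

7.18 m³/s

w_1 = (7.5 − 3.1)/2 = 2.2 m; q_1 = 0.23 × 0.21 × 2.2 = 0.1063 m³/s
w_2 = (14.7 − 3.1)/2 = 5.8 m; q_2 = 0.28 × 0.61 × 5.8 = 0.9906 m³/s
w_3 = (20.5 − 7.5)/2 = 6.5 m; q_3 = 0.34 × 1.04 × 6.5 = 2.298 m³/s
w_4 = (25.2 − 14.7)/2 = 5.25 m; q_4 = 0.35 × 1.16 × 5.25 = 2.132 m³/s
w_5 = (30.8 − 20.5)/2 = 5.15 m; q_5 = 0.36 × 0.80 × 5.15 = 1.483 m³/s
w_6 = (30.8 − 25.2)/2 = 2.8 m; q_6 = 0.23 × 0.27 × 2.8 = 0.1739 m³/s
Q = Σ qᵢ = 7.184 m³/s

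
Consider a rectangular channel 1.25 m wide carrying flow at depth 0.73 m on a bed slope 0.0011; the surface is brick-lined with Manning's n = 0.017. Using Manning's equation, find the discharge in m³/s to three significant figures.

A = b·y = 1.25 × 0.73 = 0.9125 m²
P = b + 2y = 1.25 + 2×0.73 = 2.710 m
R = A/P = 0.9125/2.710 = 0.3367 m
Q = (1/n)·A·R^(2/3)·S^(1/2) = (1/0.017) × 0.9125 × 0.3367^(2/3) × 0.0011^(1/2) = 0.8616 m³/s

0.862 m³/s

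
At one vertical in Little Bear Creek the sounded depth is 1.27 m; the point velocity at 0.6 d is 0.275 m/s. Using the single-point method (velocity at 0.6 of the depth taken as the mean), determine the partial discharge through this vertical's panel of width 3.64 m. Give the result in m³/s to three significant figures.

v̄ = v₀.₆ = 0.275 m/s
q = v̄ × d × w = 0.2750 × 1.27 × 3.64 = 1.271 m³/s

1.27 m³/s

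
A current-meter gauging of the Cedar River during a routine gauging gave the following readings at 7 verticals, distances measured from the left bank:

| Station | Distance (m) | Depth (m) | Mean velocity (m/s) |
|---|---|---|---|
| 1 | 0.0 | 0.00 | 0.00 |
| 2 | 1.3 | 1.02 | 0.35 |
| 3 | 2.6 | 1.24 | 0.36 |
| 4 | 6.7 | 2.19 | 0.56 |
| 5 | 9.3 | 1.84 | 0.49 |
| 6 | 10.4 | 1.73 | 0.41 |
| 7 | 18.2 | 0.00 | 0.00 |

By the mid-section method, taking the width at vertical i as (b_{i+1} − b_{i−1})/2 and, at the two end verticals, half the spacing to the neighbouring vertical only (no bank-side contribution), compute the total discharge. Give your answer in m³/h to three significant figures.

w_2 = (2.6 − 0.0)/2 = 1.3 m; q_2 = 0.35 × 1.02 × 1.3 = 0.4641 m³/s
w_3 = (6.7 − 1.3)/2 = 2.7 m; q_3 = 0.36 × 1.24 × 2.7 = 1.205 m³/s
w_4 = (9.3 − 2.6)/2 = 3.35 m; q_4 = 0.56 × 2.19 × 3.35 = 4.108 m³/s
w_5 = (10.4 − 6.7)/2 = 1.85 m; q_5 = 0.49 × 1.84 × 1.85 = 1.668 m³/s
w_6 = (18.2 − 9.3)/2 = 4.45 m; q_6 = 0.41 × 1.73 × 4.45 = 3.156 m³/s
Stations 1, 7 contribute zero (depth or velocity is 0).
Q = Σ qᵢ = 10.60 m³/s
= 10.60 × 3600 = 38170 m³/h

38200 m³/h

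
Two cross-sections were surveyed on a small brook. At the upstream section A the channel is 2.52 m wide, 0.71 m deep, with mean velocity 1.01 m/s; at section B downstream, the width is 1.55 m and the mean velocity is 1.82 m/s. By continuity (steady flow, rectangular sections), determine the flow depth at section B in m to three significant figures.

0.641 m

Q = A₁V₁ = (2.52×0.71) × 1.01 = 1.807 m³/s
d₂ = Q/(b₂ V₂) = 1.807/(1.55×1.82) = 0.6406 m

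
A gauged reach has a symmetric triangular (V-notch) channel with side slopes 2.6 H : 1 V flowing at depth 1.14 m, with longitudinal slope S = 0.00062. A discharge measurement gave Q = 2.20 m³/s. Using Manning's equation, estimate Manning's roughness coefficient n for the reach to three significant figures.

0.0251

A = z·y² = 2.6×1.14² = 3.379 m²
P = 2y√(1+z²) = 2×1.14×√(1+2.6²) = 6.351 m
R = A/P = 3.379/6.351 = 0.5320 m
n = (1/Q)·A·R^(2/3)·S^(1/2) = (1/2.20) × 3.379 × 0.6566 × 0.02490 = 0.02511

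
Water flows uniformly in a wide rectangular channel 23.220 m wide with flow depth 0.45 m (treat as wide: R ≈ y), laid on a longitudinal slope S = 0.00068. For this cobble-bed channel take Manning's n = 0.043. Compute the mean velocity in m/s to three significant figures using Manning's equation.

0.356 m/s

A = b·y = 23.220 × 0.45 = 10.45 m²
Wide channel: R ≈ y = 0.45 m
Q = (1/n)·A·R^(2/3)·S^(1/2) = (1/0.043) × 10.45 × 0.4500^(2/3) × 0.00068^(1/2) = 3.721 m³/s
V = Q/A = 3.721/10.45 = 0.3561 m/s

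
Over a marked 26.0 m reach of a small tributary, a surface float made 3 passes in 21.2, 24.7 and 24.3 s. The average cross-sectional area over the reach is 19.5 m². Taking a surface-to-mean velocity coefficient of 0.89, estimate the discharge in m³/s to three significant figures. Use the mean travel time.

19.3 m³/s

t̄ = (21.2 + 24.7 + 24.3) / 3 = 23.4 s
v_surface = L / t̄ = 26.0 / 23.4 = 1.111 m/s
v_mean = 0.89 × 1.111 = 0.9889 m/s
Q = A × v_mean = 19.5 × 0.9889 = 19.28 m³/s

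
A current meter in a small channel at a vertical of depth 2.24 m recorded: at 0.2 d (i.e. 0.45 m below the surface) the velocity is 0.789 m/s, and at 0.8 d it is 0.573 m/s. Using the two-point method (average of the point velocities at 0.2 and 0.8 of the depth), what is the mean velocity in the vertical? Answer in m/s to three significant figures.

v̄ = (0.789 + 0.573) / 2 = 0.6810 m/s

0.681 m/s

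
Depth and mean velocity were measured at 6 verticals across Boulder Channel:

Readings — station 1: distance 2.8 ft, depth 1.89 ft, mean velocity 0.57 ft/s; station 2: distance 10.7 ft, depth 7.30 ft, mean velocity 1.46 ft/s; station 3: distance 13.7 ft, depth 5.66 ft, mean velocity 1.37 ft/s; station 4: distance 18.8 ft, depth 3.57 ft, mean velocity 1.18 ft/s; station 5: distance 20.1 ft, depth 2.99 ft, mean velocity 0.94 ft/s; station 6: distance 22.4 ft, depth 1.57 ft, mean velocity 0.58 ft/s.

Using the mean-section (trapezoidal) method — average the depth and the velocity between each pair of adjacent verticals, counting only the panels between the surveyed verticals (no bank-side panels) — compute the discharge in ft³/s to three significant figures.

103 ft³/s

Panel 1-2: Δb = 7.9 ft, d̄ = (1.89+7.30)/2 = 4.595, v̄ = (0.57+1.46)/2 = 1.015 → q = 7.9×4.595×1.015 = 36.85 ft³/s
Panel 2-3: Δb = 3 ft, d̄ = (7.30+5.66)/2 = 6.48, v̄ = (1.46+1.37)/2 = 1.415 → q = 3×6.48×1.415 = 27.51 ft³/s
Panel 3-4: Δb = 5.1 ft, d̄ = (5.66+3.57)/2 = 4.615, v̄ = (1.37+1.18)/2 = 1.275 → q = 5.1×4.615×1.275 = 30.01 ft³/s
Panel 4-5: Δb = 1.3 ft, d̄ = (3.57+2.99)/2 = 3.28, v̄ = (1.18+0.94)/2 = 1.06 → q = 1.3×3.28×1.06 = 4.520 ft³/s
Panel 5-6: Δb = 2.3 ft, d̄ = (2.99+1.57)/2 = 2.28, v̄ = (0.94+0.58)/2 = 0.76 → q = 2.3×2.28×0.76 = 3.985 ft³/s
Q = Σ q = 102.9 ft³/s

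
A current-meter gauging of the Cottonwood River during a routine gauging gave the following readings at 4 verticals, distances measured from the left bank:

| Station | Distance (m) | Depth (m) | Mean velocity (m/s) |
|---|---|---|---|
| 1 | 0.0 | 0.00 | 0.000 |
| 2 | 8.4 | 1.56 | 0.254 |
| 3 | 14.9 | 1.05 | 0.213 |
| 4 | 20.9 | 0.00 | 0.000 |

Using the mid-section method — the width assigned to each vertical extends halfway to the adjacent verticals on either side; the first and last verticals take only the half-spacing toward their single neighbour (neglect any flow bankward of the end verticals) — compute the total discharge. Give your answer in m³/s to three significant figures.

4.35 m³/s

w_2 = (14.9 − 0.0)/2 = 7.45 m; q_2 = 0.254 × 1.56 × 7.45 = 2.952 m³/s
w_3 = (20.9 − 8.4)/2 = 6.25 m; q_3 = 0.213 × 1.05 × 6.25 = 1.398 m³/s
Stations 1, 4 contribute zero (depth or velocity is 0).
Q = Σ qᵢ = 4.350 m³/s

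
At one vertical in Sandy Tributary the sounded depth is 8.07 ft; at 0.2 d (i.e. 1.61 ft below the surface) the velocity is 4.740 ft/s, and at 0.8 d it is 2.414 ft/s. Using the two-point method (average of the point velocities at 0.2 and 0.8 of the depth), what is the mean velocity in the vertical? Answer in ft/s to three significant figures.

3.58 ft/s

v̄ = (4.740 + 2.414) / 2 = 3.577 ft/s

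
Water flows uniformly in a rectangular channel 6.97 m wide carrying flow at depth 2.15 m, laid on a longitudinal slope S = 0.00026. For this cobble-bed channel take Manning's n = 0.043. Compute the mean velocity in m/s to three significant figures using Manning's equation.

0.453 m/s

A = b·y = 6.97 × 2.15 = 14.99 m²
P = b + 2y = 6.97 + 2×2.15 = 11.27 m
R = A/P = 14.99/11.27 = 1.330 m
Q = (1/n)·A·R^(2/3)·S^(1/2) = (1/0.043) × 14.99 × 1.330^(2/3) × 0.00026^(1/2) = 6.795 m³/s
V = Q/A = 6.795/14.99 = 0.4534 m/s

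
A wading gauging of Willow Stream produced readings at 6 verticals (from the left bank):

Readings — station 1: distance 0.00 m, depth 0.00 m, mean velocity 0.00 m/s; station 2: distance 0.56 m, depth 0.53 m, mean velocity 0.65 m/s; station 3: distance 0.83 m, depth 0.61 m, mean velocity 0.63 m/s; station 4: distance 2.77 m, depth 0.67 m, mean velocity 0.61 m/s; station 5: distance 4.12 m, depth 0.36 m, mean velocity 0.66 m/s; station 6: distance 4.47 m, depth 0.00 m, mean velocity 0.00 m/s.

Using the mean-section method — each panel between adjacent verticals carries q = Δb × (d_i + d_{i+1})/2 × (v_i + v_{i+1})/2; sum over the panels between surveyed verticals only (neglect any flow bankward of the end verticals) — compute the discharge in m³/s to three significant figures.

Panel 1-2: Δb = 0.56 m, d̄ = (0.00+0.53)/2 = 0.265, v̄ = (0.00+0.65)/2 = 0.325 → q = 0.56×0.265×0.325 = 0.04823 m³/s
Panel 2-3: Δb = 0.27 m, d̄ = (0.53+0.61)/2 = 0.57, v̄ = (0.65+0.63)/2 = 0.64 → q = 0.27×0.57×0.64 = 0.09850 m³/s
Panel 3-4: Δb = 1.94 m, d̄ = (0.61+0.67)/2 = 0.64, v̄ = (0.63+0.61)/2 = 0.62 → q = 1.94×0.64×0.62 = 0.7698 m³/s
Panel 4-5: Δb = 1.35 m, d̄ = (0.67+0.36)/2 = 0.515, v̄ = (0.61+0.66)/2 = 0.635 → q = 1.35×0.515×0.635 = 0.4415 m³/s
Panel 5-6: Δb = 0.35 m, d̄ = (0.36+0.00)/2 = 0.18, v̄ = (0.66+0.00)/2 = 0.33 → q = 0.35×0.18×0.33 = 0.02079 m³/s
Q = Σ q = 1.379 m³/s

1.38 m³/s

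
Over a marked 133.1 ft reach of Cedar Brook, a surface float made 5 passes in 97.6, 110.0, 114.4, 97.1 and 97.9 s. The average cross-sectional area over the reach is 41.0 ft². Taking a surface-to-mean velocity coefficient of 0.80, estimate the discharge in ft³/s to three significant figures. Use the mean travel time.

42.2 ft³/s

t̄ = (97.6 + 110.0 + 114.4 + 97.1 + 97.9) / 5 = 103.4 s
v_surface = L / t̄ = 133.1 / 103.4 = 1.287 ft/s
v_mean = 0.80 × 1.287 = 1.030 ft/s
Q = A × v_mean = 41.0 × 1.030 = 42.22 ft³/s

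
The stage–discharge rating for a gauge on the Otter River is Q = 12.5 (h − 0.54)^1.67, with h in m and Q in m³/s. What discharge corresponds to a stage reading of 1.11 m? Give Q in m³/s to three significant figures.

4.89 m³/s

Q = 12.5 × (1.11 − 0.54)^1.67 = 12.5 × 0.57^1.67 = 4.889 m³/s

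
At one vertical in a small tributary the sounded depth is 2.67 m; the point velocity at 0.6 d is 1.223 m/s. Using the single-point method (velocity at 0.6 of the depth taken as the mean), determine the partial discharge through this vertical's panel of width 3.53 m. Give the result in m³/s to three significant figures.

v̄ = v₀.₆ = 1.223 m/s
q = v̄ × d × w = 1.223 × 2.67 × 3.53 = 11.53 m³/s

11.5 m³/s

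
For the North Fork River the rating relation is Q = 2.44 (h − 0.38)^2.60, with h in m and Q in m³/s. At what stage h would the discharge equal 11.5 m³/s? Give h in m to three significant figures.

2.20 m

h − h₀ = (Q/C)^(1/b) = (11.5/2.44)^(1/2.60) = 1.815 m
h = 0.38 + 1.815 = 2.195 m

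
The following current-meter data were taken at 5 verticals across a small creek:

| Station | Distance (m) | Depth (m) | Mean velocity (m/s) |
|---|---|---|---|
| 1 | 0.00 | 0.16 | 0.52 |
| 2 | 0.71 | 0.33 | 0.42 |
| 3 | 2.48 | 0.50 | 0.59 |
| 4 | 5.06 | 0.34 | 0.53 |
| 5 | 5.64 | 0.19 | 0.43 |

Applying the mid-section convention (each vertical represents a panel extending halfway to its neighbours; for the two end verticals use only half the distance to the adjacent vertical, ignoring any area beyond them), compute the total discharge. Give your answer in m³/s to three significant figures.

w_1 = (0.71 − 0.00)/2 = 0.355 m; q_1 = 0.52 × 0.16 × 0.355 = 0.02954 m³/s
w_2 = (2.48 − 0.00)/2 = 1.24 m; q_2 = 0.42 × 0.33 × 1.24 = 0.1719 m³/s
w_3 = (5.06 − 0.71)/2 = 2.175 m; q_3 = 0.59 × 0.50 × 2.175 = 0.6416 m³/s
w_4 = (5.64 − 2.48)/2 = 1.58 m; q_4 = 0.53 × 0.34 × 1.58 = 0.2847 m³/s
w_5 = (5.64 − 5.06)/2 = 0.29 m; q_5 = 0.43 × 0.19 × 0.29 = 0.02369 m³/s
Q = Σ qᵢ = 1.151 m³/s

1.15 m³/s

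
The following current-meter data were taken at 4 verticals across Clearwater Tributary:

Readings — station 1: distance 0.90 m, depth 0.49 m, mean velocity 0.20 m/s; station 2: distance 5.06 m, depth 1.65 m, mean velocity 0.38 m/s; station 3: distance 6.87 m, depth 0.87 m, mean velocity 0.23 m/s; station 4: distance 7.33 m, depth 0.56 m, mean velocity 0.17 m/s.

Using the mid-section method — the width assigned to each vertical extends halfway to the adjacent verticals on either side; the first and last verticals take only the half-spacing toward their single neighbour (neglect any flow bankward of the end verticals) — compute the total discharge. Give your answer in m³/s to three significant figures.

2.32 m³/s

w_1 = (5.06 − 0.90)/2 = 2.08 m; q_1 = 0.20 × 0.49 × 2.08 = 0.2038 m³/s
w_2 = (6.87 − 0.90)/2 = 2.985 m; q_2 = 0.38 × 1.65 × 2.985 = 1.872 m³/s
w_3 = (7.33 − 5.06)/2 = 1.135 m; q_3 = 0.23 × 0.87 × 1.135 = 0.2271 m³/s
w_4 = (7.33 − 6.87)/2 = 0.23 m; q_4 = 0.17 × 0.56 × 0.23 = 0.02190 m³/s
Q = Σ qᵢ = 2.324 m³/s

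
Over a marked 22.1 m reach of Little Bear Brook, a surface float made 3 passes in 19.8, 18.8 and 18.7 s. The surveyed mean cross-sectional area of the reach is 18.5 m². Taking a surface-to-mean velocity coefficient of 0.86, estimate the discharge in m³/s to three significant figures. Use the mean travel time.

18.4 m³/s

t̄ = (19.8 + 18.8 + 18.7) / 3 = 19.1 s
v_surface = L / t̄ = 22.1 / 19.1 = 1.157 m/s
v_mean = 0.86 × 1.157 = 0.9951 m/s
Q = A × v_mean = 18.5 × 0.9951 = 18.41 m³/s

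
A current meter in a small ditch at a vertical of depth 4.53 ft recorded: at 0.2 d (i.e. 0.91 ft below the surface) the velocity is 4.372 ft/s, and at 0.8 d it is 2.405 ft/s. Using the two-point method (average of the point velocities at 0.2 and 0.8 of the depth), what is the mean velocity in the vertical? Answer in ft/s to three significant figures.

3.39 ft/s

v̄ = (4.372 + 2.405) / 2 = 3.389 ft/s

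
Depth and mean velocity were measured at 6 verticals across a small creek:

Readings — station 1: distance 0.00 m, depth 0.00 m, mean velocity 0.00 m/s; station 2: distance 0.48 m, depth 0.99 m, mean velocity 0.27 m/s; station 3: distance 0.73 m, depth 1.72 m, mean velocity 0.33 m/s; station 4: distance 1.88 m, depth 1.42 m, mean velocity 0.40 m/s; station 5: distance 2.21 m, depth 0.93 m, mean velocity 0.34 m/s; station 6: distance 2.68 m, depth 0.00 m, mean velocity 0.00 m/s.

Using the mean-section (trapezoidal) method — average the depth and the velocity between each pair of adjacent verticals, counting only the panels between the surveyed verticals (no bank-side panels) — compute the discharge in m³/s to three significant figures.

0.973 m³/s

Panel 1-2: Δb = 0.48 m, d̄ = (0.00+0.99)/2 = 0.495, v̄ = (0.00+0.27)/2 = 0.135 → q = 0.48×0.495×0.135 = 0.03208 m³/s
Panel 2-3: Δb = 0.25 m, d̄ = (0.99+1.72)/2 = 1.355, v̄ = (0.27+0.33)/2 = 0.3 → q = 0.25×1.355×0.3 = 0.1016 m³/s
Panel 3-4: Δb = 1.15 m, d̄ = (1.72+1.42)/2 = 1.57, v̄ = (0.33+0.40)/2 = 0.365 → q = 1.15×1.57×0.365 = 0.6590 m³/s
Panel 4-5: Δb = 0.33 m, d̄ = (1.42+0.93)/2 = 1.175, v̄ = (0.40+0.34)/2 = 0.37 → q = 0.33×1.175×0.37 = 0.1435 m³/s
Panel 5-6: Δb = 0.47 m, d̄ = (0.93+0.00)/2 = 0.465, v̄ = (0.34+0.00)/2 = 0.17 → q = 0.47×0.465×0.17 = 0.03715 m³/s
Q = Σ q = 0.9733 m³/s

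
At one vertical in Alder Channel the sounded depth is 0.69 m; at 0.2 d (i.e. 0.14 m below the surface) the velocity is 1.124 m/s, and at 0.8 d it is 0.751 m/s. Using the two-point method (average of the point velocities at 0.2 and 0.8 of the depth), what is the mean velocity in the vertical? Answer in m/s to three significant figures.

0.938 m/s

v̄ = (1.124 + 0.751) / 2 = 0.9375 m/s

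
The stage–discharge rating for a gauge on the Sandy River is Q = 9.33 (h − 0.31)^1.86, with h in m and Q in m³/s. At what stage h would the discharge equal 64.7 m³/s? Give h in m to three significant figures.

h − h₀ = (Q/C)^(1/b) = (64.7/9.33)^(1/1.86) = 2.832 m
h = 0.31 + 2.832 = 3.142 m

3.14 m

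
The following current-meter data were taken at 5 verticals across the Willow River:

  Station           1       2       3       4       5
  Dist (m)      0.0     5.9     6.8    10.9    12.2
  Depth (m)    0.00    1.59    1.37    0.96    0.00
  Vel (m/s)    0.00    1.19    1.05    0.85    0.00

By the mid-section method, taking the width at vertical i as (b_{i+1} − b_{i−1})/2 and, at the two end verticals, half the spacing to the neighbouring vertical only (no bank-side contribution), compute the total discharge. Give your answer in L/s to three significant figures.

w_2 = (6.8 − 0.0)/2 = 3.4 m; q_2 = 1.19 × 1.59 × 3.4 = 6.433 m³/s
w_3 = (10.9 − 5.9)/2 = 2.5 m; q_3 = 1.05 × 1.37 × 2.5 = 3.596 m³/s
w_4 = (12.2 − 6.8)/2 = 2.7 m; q_4 = 0.85 × 0.96 × 2.7 = 2.203 m³/s
Stations 1, 5 contribute zero (depth or velocity is 0).
Q = Σ qᵢ = 12.23 m³/s
= 12.23 × 1000 = 12230 L/s

12200 L/s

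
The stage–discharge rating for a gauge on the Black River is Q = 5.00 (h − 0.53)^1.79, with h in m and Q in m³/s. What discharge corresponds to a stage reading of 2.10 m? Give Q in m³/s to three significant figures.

Q = 5.00 × (2.10 − 0.53)^1.79 = 5.00 × 1.57^1.79 = 11.21 m³/s

11.2 m³/s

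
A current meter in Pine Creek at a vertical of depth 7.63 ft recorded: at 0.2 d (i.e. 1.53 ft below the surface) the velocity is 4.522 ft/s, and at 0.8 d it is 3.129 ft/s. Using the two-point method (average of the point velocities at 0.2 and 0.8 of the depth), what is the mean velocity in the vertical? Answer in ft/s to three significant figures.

v̄ = (4.522 + 3.129) / 2 = 3.826 ft/s

3.83 ft/s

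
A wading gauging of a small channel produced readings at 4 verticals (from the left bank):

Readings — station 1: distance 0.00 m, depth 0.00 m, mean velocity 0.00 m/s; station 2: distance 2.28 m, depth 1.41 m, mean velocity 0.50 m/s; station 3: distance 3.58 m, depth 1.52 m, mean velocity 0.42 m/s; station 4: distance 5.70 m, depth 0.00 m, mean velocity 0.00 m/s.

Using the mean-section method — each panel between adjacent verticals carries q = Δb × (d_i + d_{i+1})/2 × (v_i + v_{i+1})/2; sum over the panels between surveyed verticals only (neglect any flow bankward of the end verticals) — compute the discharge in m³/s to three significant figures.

Panel 1-2: Δb = 2.28 m, d̄ = (0.00+1.41)/2 = 0.705, v̄ = (0.00+0.50)/2 = 0.25 → q = 2.28×0.705×0.25 = 0.4019 m³/s
Panel 2-3: Δb = 1.3 m, d̄ = (1.41+1.52)/2 = 1.465, v̄ = (0.50+0.42)/2 = 0.46 → q = 1.3×1.465×0.46 = 0.8761 m³/s
Panel 3-4: Δb = 2.12 m, d̄ = (1.52+0.00)/2 = 0.76, v̄ = (0.42+0.00)/2 = 0.21 → q = 2.12×0.76×0.21 = 0.3384 m³/s
Q = Σ q = 1.616 m³/s

1.62 m³/s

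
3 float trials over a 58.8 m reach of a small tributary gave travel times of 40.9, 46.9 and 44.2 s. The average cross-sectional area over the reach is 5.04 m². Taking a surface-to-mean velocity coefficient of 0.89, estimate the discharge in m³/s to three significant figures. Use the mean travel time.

5.99 m³/s

t̄ = (40.9 + 46.9 + 44.2) / 3 = 44 s
v_surface = L / t̄ = 58.8 / 44 = 1.336 m/s
v_mean = 0.89 × 1.336 = 1.189 m/s
Q = A × v_mean = 5.04 × 1.189 = 5.994 m³/s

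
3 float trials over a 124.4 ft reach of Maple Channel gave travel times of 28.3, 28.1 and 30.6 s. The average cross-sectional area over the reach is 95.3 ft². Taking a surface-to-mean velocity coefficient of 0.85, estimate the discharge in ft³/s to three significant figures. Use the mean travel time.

347 ft³/s

t̄ = (28.3 + 28.1 + 30.6) / 3 = 29 s
v_surface = L / t̄ = 124.4 / 29 = 4.290 ft/s
v_mean = 0.85 × 4.290 = 3.646 ft/s
Q = A × v_mean = 95.3 × 3.646 = 347.5 ft³/s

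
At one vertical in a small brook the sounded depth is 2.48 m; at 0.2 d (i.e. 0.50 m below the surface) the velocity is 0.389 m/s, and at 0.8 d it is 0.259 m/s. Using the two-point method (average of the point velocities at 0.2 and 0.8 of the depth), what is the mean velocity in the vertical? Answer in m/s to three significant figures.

v̄ = (0.389 + 0.259) / 2 = 0.3240 m/s

0.324 m/s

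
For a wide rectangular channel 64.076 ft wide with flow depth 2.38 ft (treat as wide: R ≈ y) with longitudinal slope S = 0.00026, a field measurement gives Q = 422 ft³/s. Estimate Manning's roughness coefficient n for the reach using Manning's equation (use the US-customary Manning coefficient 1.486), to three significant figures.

A = b·y = 64.076 × 2.38 = 152.5 ft²
Wide channel: R ≈ y = 2.38 ft
n = (1.486/Q)·A·R^(2/3)·S^(1/2) = (1.486/422) × 152.5 × 1.783 × 0.01612 = 0.01544

0.0154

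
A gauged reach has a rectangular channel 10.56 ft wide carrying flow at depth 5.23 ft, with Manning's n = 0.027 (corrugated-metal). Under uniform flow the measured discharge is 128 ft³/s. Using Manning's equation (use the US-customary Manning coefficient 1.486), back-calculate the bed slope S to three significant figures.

0.000489

A = b·y = 10.56 × 5.23 = 55.23 ft²
P = b + 2y = 10.56 + 2×5.23 = 21.02 ft
R = A/P = 55.23/21.02 = 2.627 ft
S = (Q·n / (1.486·A·R^(2/3)))² = (128×0.027 / (1.486×55.23×1.904))² = 0.0004891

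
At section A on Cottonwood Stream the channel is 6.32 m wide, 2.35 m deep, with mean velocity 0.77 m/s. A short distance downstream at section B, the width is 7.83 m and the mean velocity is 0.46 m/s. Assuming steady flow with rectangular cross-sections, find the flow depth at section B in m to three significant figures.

3.18 m

Q = A₁V₁ = (6.32×2.35) × 0.77 = 11.44 m³/s
d₂ = Q/(b₂ V₂) = 11.44/(7.83×0.46) = 3.175 m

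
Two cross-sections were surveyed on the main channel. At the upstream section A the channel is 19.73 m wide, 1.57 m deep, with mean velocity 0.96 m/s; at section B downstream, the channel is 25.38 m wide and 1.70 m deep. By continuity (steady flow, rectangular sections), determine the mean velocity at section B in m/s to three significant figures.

Q = A₁V₁ = (19.73×1.57) × 0.96 = 29.74 m³/s
A₂ = 25.38 × 1.70 = 43.15 m²
V₂ = Q/A₂ = 29.74/43.15 = 0.6892 m/s

0.689 m/s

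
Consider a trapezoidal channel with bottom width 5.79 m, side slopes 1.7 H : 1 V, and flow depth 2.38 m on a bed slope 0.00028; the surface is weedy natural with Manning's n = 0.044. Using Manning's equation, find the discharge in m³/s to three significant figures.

11.9 m³/s

A = (b + z·y)·y = (5.79 + 1.7×2.38)×2.38 = 23.41 m²
P = b + 2y√(1+z²) = 5.79 + 2×2.38×√(1+1.7²) = 15.18 m
R = A/P = 23.41/15.18 = 1.542 m
Q = (1/n)·A·R^(2/3)·S^(1/2) = (1/0.044) × 23.41 × 1.542^(2/3) × 0.00028^(1/2) = 11.88 m³/s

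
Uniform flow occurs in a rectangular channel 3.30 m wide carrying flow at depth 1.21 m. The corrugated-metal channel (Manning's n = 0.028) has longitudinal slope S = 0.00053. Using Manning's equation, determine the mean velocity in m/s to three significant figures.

0.647 m/s

A = b·y = 3.30 × 1.21 = 3.993 m²
P = b + 2y = 3.30 + 2×1.21 = 5.720 m
R = A/P = 3.993/5.720 = 0.6981 m
Q = (1/n)·A·R^(2/3)·S^(1/2) = (1/0.028) × 3.993 × 0.6981^(2/3) × 0.00053^(1/2) = 2.584 m³/s
V = Q/A = 2.584/3.993 = 0.6470 m/s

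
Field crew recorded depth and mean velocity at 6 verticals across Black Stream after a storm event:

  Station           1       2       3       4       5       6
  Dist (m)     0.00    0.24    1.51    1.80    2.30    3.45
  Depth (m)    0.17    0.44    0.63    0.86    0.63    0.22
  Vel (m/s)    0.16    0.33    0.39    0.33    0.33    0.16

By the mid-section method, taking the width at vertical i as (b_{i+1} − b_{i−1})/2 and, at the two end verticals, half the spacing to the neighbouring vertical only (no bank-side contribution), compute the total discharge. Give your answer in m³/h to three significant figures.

2190 m³/h

w_1 = (0.24 − 0.00)/2 = 0.12 m; q_1 = 0.16 × 0.17 × 0.12 = 0.003264 m³/s
w_2 = (1.51 − 0.00)/2 = 0.755 m; q_2 = 0.33 × 0.44 × 0.755 = 0.1096 m³/s
w_3 = (1.80 − 0.24)/2 = 0.78 m; q_3 = 0.39 × 0.63 × 0.78 = 0.1916 m³/s
w_4 = (2.30 − 1.51)/2 = 0.395 m; q_4 = 0.33 × 0.86 × 0.395 = 0.1121 m³/s
w_5 = (3.45 − 1.80)/2 = 0.825 m; q_5 = 0.33 × 0.63 × 0.825 = 0.1715 m³/s
w_6 = (3.45 − 2.30)/2 = 0.575 m; q_6 = 0.16 × 0.22 × 0.575 = 0.02024 m³/s
Q = Σ qᵢ = 0.6084 m³/s
= 0.6084 × 3600 = 2190 m³/h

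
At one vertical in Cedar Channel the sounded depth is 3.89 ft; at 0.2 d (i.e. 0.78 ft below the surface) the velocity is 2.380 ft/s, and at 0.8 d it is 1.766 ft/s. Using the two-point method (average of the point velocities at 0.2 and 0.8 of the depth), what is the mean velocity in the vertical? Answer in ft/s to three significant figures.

2.07 ft/s

v̄ = (2.380 + 1.766) / 2 = 2.073 ft/s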